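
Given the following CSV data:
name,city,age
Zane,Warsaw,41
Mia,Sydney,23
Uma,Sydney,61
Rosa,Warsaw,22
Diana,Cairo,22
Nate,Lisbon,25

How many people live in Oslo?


Scanning city column for 'Oslo':
Total matches: 0

ANSWER: 0


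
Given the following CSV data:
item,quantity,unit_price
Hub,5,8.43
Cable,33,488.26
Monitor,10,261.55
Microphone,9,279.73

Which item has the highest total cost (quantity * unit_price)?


Computing row totals:
  Hub: 42.15
  Cable: 16112.58
  Monitor: 2615.5
  Microphone: 2517.57
Maximum: Cable (16112.58)

ANSWER: Cable


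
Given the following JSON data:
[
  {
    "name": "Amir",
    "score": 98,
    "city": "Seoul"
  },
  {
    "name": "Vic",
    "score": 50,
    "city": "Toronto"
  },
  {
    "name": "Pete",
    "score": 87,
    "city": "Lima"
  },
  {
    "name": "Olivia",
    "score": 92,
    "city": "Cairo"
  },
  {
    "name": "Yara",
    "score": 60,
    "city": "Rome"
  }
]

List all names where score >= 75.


Filtering records where score >= 75:
  Amir (score=98) -> YES
  Vic (score=50) -> no
  Pete (score=87) -> YES
  Olivia (score=92) -> YES
  Yara (score=60) -> no


ANSWER: Amir, Pete, Olivia


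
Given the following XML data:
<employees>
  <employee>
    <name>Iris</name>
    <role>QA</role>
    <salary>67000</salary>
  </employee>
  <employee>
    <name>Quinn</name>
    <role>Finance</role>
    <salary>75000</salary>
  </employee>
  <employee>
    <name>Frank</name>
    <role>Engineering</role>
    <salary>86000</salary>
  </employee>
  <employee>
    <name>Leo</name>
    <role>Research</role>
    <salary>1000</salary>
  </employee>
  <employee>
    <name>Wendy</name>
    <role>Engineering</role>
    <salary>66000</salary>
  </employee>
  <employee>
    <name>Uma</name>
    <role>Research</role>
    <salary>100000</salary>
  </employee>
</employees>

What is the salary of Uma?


Searching for <employee> with <name>Uma</name>
Found at position 6
<salary>100000</salary>

ANSWER: 100000


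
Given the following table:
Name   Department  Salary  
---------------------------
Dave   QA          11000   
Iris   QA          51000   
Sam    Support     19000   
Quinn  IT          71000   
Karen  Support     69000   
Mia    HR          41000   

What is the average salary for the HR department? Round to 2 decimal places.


HR department members:
  Mia: 41000
Sum = 41000
Count = 1
Average = 41000 / 1 = 41000.00

ANSWER: 41000.00


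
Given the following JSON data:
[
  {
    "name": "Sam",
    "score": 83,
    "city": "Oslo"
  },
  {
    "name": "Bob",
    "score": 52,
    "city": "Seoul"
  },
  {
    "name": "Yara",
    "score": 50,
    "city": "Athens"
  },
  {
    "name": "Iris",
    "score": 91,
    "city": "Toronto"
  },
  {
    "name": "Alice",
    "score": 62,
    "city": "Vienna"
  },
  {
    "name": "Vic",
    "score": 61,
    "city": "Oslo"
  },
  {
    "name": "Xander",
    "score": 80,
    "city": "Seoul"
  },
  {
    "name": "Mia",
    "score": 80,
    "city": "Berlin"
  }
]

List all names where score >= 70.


Filtering records where score >= 70:
  Sam (score=83) -> YES
  Bob (score=52) -> no
  Yara (score=50) -> no
  Iris (score=91) -> YES
  Alice (score=62) -> no
  Vic (score=61) -> no
  Xander (score=80) -> YES
  Mia (score=80) -> YES


ANSWER: Sam, Iris, Xander, Mia


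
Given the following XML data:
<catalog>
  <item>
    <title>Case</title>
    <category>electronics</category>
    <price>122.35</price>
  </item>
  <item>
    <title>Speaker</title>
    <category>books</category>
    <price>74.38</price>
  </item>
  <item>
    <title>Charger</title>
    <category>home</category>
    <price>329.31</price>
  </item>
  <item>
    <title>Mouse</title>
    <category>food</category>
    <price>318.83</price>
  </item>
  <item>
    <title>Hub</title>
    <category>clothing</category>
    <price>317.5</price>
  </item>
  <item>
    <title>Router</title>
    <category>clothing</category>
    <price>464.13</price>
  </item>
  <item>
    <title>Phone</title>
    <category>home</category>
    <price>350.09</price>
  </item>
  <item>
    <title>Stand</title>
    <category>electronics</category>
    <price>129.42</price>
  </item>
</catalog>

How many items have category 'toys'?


Scanning <item> elements for <category>toys</category>:
Count: 0

ANSWER: 0


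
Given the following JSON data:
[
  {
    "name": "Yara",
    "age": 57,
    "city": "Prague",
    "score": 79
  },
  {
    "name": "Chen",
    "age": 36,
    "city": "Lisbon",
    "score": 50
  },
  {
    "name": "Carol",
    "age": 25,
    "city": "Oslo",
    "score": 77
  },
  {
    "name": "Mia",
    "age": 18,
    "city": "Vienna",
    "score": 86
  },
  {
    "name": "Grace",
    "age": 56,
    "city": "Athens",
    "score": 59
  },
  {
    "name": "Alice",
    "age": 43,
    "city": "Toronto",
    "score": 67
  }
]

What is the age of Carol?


Looking up record where name = Carol
Record index: 2
Field 'age' = 25

ANSWER: 25


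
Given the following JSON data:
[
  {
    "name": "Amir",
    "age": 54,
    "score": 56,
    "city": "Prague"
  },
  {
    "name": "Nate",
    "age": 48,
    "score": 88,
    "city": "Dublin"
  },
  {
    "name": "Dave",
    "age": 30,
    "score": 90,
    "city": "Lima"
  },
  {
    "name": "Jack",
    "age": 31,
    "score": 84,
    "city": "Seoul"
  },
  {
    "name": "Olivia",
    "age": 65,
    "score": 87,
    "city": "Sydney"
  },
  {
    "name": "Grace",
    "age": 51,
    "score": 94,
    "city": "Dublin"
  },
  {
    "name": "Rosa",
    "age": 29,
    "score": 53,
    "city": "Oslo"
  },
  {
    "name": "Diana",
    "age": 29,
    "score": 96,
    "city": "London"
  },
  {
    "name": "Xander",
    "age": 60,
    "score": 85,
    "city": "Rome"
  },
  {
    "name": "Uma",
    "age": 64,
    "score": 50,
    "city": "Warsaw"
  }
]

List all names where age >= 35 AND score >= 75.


Checking both conditions:
  Amir (age=54, score=56) -> no
  Nate (age=48, score=88) -> YES
  Dave (age=30, score=90) -> no
  Jack (age=31, score=84) -> no
  Olivia (age=65, score=87) -> YES
  Grace (age=51, score=94) -> YES
  Rosa (age=29, score=53) -> no
  Diana (age=29, score=96) -> no
  Xander (age=60, score=85) -> YES
  Uma (age=64, score=50) -> no


ANSWER: Nate, Olivia, Grace, Xander


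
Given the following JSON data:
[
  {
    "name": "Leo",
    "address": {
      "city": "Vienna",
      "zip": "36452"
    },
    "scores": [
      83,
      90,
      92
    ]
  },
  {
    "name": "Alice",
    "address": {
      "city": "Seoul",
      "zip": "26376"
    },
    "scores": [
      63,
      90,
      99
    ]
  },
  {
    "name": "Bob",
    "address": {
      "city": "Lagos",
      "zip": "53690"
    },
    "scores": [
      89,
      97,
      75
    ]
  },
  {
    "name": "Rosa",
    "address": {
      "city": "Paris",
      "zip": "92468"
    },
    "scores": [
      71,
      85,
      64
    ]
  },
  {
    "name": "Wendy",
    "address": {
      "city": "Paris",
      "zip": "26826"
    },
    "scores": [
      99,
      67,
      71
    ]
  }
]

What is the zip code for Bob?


Path: records[2].address.zip
Value: 53690

ANSWER: 53690


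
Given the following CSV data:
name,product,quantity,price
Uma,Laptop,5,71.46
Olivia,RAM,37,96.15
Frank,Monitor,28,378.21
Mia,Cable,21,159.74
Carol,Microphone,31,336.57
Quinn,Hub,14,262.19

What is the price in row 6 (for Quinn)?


Row 6: Quinn
Column 'price' = 262.19

ANSWER: 262.19


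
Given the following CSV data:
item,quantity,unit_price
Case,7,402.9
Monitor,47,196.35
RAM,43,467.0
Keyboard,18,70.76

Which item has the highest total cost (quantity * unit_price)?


Computing row totals:
  Case: 2820.3
  Monitor: 9228.45
  RAM: 20081.0
  Keyboard: 1273.68
Maximum: RAM (20081.0)

ANSWER: RAM


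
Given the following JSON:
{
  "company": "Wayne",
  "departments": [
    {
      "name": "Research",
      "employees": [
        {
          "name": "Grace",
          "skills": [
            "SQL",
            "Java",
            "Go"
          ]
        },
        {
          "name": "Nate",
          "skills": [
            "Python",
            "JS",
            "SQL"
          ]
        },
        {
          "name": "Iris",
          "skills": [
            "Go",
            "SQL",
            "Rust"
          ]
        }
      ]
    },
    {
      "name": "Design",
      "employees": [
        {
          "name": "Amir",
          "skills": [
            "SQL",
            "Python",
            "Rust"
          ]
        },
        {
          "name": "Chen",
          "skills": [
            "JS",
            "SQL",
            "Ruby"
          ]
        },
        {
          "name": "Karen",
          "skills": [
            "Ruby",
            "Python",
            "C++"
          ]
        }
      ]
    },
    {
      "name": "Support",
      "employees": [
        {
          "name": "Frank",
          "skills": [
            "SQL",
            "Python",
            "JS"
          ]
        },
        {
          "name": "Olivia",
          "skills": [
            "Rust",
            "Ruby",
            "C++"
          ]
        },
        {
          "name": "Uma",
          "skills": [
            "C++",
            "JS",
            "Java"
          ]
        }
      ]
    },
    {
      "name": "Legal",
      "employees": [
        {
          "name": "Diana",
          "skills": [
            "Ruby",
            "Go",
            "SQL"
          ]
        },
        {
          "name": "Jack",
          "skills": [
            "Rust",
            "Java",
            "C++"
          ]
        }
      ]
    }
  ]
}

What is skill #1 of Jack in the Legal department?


Path: departments[3].employees[1].skills[0]
Value: Rust

ANSWER: Rust


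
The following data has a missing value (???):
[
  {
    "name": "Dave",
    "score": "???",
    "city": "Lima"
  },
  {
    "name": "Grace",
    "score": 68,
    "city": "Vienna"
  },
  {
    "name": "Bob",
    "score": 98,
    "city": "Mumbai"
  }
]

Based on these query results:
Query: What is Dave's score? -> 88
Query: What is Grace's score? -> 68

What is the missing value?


The missing value is Dave's score
From query: Dave's score = 88

ANSWER: 88


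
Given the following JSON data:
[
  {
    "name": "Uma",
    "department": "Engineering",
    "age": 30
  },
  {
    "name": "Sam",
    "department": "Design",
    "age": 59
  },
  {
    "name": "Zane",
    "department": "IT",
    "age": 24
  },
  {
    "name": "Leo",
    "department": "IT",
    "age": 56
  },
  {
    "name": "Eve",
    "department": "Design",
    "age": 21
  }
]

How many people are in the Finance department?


Scanning records for department = Finance
  No matches found
Count: 0

ANSWER: 0


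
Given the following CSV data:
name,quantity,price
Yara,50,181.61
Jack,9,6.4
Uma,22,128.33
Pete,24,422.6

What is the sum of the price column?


Values in 'price' column:
  Row 1: 181.61
  Row 2: 6.4
  Row 3: 128.33
  Row 4: 422.6
Sum = 181.61 + 6.4 + 128.33 + 422.6 = 738.94

ANSWER: 738.94


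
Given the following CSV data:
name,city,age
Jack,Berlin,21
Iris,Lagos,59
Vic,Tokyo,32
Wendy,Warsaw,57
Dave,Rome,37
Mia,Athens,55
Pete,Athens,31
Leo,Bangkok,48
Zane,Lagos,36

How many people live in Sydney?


Scanning city column for 'Sydney':
Total matches: 0

ANSWER: 0


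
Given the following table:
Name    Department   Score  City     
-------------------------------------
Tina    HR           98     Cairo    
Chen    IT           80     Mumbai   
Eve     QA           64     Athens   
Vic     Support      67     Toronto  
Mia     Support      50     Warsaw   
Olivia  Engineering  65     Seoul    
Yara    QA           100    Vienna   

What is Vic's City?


Row 4: Vic
City = Toronto

ANSWER: Toronto


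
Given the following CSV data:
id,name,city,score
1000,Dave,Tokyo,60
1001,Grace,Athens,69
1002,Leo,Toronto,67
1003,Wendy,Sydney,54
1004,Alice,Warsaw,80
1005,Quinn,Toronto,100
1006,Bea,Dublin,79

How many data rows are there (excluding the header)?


Counting rows (excluding header):
Header: id,name,city,score
Data rows: 7

ANSWER: 7


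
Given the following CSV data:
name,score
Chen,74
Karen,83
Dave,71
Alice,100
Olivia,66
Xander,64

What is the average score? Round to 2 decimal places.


Scores: 74, 83, 71, 100, 66, 64
Sum = 458
Count = 6
Average = 458 / 6 = 76.33

ANSWER: 76.33


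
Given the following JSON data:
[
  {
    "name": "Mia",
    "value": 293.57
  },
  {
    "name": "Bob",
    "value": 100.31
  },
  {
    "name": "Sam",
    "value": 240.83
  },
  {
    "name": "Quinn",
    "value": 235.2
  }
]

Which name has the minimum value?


Comparing values:
  Mia: 293.57
  Bob: 100.31
  Sam: 240.83
  Quinn: 235.2
Minimum: Bob (100.31)

ANSWER: Bob


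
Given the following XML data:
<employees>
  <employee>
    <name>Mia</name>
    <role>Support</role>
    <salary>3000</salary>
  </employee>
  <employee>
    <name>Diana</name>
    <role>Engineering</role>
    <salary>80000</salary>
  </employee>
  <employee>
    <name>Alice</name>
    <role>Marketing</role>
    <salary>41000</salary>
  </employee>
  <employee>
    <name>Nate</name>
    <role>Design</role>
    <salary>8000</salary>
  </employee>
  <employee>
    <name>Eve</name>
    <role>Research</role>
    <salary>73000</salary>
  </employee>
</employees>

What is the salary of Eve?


Searching for <employee> with <name>Eve</name>
Found at position 5
<salary>73000</salary>

ANSWER: 73000


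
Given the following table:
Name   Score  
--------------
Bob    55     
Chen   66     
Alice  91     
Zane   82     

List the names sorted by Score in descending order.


Sorting by Score (descending):
  Alice: 91
  Zane: 82
  Chen: 66
  Bob: 55


ANSWER: Alice, Zane, Chen, Bob


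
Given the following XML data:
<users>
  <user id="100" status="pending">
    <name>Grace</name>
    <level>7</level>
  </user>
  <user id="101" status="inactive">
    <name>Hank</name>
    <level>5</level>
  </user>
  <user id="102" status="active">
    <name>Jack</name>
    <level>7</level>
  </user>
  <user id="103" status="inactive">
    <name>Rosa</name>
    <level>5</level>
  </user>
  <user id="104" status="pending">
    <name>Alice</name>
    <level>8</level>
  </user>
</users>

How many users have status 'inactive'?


Counting users with status='inactive':
  Hank (id=101) -> MATCH
  Rosa (id=103) -> MATCH
Count: 2

ANSWER: 2


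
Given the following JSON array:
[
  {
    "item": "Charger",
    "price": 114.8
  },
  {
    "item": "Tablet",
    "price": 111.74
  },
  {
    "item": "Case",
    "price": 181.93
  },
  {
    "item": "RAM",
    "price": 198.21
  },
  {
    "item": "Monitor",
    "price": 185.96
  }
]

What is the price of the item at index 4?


Array index 4 -> Monitor
price = 185.96

ANSWER: 185.96


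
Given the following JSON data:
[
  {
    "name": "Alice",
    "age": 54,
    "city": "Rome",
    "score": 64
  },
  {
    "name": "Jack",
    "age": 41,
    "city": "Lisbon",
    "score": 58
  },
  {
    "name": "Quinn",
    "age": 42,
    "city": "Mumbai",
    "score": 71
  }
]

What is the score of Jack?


Looking up record where name = Jack
Record index: 1
Field 'score' = 58

ANSWER: 58


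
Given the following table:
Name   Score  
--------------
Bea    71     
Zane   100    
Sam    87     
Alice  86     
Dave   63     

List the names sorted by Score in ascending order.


Sorting by Score (ascending):
  Dave: 63
  Bea: 71
  Alice: 86
  Sam: 87
  Zane: 100


ANSWER: Dave, Bea, Alice, Sam, Zane


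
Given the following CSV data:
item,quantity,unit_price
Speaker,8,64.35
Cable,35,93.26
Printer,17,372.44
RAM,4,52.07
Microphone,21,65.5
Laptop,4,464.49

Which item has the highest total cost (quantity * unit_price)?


Computing row totals:
  Speaker: 514.8
  Cable: 3264.1
  Printer: 6331.48
  RAM: 208.28
  Microphone: 1375.5
  Laptop: 1857.96
Maximum: Printer (6331.48)

ANSWER: Printer


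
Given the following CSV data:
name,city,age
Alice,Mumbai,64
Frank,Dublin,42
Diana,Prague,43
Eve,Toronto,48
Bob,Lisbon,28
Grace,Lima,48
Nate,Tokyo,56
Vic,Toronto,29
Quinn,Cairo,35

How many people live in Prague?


Scanning city column for 'Prague':
  Row 3: Diana -> MATCH
Total matches: 1

ANSWER: 1


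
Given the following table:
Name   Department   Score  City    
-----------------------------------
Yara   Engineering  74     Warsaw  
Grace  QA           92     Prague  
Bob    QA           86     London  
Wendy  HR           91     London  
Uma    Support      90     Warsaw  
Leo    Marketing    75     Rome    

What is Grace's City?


Row 2: Grace
City = Prague

ANSWER: Prague


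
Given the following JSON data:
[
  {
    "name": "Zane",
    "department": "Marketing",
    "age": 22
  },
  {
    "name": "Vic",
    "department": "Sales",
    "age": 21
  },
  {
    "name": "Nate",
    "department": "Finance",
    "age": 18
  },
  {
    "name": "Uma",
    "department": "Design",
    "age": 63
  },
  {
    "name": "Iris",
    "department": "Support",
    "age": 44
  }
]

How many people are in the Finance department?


Scanning records for department = Finance
  Record 2: Nate
Count: 1

ANSWER: 1


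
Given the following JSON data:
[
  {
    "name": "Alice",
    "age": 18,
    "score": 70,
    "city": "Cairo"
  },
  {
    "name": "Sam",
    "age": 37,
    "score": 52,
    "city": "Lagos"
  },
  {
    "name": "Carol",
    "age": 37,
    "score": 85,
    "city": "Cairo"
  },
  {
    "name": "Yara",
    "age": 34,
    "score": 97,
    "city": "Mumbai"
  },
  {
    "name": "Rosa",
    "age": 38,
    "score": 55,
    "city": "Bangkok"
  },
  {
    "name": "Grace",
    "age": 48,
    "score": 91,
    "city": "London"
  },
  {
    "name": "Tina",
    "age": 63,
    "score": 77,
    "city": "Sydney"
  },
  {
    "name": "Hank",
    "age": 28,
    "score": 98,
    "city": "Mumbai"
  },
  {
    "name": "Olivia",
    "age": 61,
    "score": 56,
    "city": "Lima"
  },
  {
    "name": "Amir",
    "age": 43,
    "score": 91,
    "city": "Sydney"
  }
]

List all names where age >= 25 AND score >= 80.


Checking both conditions:
  Alice (age=18, score=70) -> no
  Sam (age=37, score=52) -> no
  Carol (age=37, score=85) -> YES
  Yara (age=34, score=97) -> YES
  Rosa (age=38, score=55) -> no
  Grace (age=48, score=91) -> YES
  Tina (age=63, score=77) -> no
  Hank (age=28, score=98) -> YES
  Olivia (age=61, score=56) -> no
  Amir (age=43, score=91) -> YES


ANSWER: Carol, Yara, Grace, Hank, Amir


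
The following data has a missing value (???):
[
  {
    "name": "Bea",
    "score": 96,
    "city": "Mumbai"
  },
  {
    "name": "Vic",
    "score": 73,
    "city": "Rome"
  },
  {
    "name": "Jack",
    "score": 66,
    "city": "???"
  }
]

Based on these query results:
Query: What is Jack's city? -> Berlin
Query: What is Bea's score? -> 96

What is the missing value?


The missing value is Jack's city
From query: Jack's city = Berlin

ANSWER: Berlin


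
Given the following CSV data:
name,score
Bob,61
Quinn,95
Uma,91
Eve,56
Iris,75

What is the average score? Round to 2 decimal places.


Scores: 61, 95, 91, 56, 75
Sum = 378
Count = 5
Average = 378 / 5 = 75.60

ANSWER: 75.60


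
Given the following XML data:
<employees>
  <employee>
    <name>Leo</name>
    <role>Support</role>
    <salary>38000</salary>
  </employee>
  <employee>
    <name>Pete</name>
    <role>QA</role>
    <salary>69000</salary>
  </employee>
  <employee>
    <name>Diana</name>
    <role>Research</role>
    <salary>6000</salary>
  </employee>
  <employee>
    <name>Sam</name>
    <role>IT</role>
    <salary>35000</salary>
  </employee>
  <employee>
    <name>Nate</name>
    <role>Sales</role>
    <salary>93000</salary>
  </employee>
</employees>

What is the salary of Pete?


Searching for <employee> with <name>Pete</name>
Found at position 2
<salary>69000</salary>

ANSWER: 69000


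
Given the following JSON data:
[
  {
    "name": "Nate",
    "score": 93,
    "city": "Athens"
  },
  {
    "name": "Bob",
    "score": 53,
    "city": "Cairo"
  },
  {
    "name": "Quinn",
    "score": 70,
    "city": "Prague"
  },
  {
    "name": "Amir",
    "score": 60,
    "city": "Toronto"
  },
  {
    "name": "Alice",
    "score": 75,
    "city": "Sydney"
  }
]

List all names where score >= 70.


Filtering records where score >= 70:
  Nate (score=93) -> YES
  Bob (score=53) -> no
  Quinn (score=70) -> YES
  Amir (score=60) -> no
  Alice (score=75) -> YES


ANSWER: Nate, Quinn, Alice


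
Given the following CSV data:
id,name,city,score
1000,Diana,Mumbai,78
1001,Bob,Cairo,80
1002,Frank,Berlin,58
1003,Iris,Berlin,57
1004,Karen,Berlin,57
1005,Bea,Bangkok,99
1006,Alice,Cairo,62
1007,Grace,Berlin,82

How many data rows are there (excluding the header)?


Counting rows (excluding header):
Header: id,name,city,score
Data rows: 8

ANSWER: 8


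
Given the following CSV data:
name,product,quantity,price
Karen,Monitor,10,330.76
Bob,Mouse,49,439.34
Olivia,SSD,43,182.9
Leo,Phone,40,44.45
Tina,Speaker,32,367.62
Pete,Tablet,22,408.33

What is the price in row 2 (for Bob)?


Row 2: Bob
Column 'price' = 439.34

ANSWER: 439.34


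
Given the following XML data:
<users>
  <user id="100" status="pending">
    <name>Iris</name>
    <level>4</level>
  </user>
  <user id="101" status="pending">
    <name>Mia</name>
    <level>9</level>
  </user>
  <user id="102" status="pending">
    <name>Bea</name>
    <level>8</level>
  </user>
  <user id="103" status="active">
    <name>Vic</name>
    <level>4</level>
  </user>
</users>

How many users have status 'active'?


Counting users with status='active':
  Vic (id=103) -> MATCH
Count: 1

ANSWER: 1


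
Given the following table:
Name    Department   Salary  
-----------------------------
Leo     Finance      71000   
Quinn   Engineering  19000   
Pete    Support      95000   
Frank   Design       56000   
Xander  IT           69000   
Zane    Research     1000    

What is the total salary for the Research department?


Research department members:
  Zane: 1000
Total = 1000 = 1000

ANSWER: 1000


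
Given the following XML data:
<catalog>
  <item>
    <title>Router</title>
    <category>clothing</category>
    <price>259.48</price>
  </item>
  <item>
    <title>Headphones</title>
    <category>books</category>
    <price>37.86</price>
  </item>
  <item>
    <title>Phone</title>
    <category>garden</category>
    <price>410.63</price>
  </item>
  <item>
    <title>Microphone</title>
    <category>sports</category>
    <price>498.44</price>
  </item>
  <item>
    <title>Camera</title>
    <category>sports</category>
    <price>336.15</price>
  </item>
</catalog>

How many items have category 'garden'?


Scanning <item> elements for <category>garden</category>:
  Item 3: Phone -> MATCH
Count: 1

ANSWER: 1


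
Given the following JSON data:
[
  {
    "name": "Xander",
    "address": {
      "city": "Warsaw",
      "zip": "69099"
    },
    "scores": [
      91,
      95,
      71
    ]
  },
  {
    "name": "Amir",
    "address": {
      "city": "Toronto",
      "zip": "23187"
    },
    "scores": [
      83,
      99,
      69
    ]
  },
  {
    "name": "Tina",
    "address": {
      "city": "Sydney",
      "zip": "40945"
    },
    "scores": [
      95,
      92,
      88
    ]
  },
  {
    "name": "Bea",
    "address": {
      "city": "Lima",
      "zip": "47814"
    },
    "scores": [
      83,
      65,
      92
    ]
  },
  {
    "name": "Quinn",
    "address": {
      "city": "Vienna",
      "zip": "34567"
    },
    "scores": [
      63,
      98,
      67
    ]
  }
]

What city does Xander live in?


Path: records[0].address.city
Value: Warsaw

ANSWER: Warsaw


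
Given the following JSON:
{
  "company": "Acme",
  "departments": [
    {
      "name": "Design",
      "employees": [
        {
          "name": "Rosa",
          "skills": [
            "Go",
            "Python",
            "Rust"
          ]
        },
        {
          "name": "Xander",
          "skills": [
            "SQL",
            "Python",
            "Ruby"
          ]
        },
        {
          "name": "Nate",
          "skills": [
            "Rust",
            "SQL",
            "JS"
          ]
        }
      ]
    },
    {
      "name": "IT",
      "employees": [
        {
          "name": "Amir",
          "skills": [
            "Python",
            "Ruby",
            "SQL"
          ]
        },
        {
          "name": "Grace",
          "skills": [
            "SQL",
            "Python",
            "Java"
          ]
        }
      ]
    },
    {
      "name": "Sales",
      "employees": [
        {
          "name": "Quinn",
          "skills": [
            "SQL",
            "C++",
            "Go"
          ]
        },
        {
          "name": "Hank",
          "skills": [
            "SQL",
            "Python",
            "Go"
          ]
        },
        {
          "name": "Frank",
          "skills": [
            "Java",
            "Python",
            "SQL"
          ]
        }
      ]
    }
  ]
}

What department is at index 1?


Path: departments[1].name
Value: IT

ANSWER: IT


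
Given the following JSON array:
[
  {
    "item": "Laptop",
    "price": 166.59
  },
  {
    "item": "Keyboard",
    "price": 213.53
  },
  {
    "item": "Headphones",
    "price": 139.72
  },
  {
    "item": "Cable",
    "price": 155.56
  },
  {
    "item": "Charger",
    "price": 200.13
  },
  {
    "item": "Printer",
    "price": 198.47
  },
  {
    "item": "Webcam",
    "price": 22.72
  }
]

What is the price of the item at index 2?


Array index 2 -> Headphones
price = 139.72

ANSWER: 139.72


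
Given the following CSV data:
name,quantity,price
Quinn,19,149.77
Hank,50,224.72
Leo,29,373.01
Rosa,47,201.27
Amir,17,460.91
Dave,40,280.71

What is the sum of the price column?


Values in 'price' column:
  Row 1: 149.77
  Row 2: 224.72
  Row 3: 373.01
  Row 4: 201.27
  Row 5: 460.91
  Row 6: 280.71
Sum = 149.77 + 224.72 + 373.01 + 201.27 + 460.91 + 280.71 = 1690.39

ANSWER: 1690.39


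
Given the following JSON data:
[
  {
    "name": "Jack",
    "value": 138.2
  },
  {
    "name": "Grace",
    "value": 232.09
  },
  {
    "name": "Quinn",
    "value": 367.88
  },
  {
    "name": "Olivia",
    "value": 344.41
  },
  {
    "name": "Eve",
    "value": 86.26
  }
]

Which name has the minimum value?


Comparing values:
  Jack: 138.2
  Grace: 232.09
  Quinn: 367.88
  Olivia: 344.41
  Eve: 86.26
Minimum: Eve (86.26)

ANSWER: Eve


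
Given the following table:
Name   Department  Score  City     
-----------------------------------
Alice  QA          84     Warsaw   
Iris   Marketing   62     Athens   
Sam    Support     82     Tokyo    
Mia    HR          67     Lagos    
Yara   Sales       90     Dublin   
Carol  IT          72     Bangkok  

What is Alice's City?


Row 1: Alice
City = Warsaw

ANSWER: Warsaw


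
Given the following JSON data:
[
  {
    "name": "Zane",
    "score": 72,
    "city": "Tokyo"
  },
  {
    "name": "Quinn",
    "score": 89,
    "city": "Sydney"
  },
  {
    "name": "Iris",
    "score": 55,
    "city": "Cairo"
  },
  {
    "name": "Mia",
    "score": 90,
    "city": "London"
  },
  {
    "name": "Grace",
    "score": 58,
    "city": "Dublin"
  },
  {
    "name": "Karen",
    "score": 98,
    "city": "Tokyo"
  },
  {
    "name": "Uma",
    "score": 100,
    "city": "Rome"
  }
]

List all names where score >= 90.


Filtering records where score >= 90:
  Zane (score=72) -> no
  Quinn (score=89) -> no
  Iris (score=55) -> no
  Mia (score=90) -> YES
  Grace (score=58) -> no
  Karen (score=98) -> YES
  Uma (score=100) -> YES


ANSWER: Mia, Karen, Uma


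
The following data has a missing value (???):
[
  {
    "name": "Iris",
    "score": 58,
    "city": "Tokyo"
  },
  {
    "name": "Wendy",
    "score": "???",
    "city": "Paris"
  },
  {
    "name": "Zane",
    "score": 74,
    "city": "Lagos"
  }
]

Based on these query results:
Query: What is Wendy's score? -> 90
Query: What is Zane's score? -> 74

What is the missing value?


The missing value is Wendy's score
From query: Wendy's score = 90

ANSWER: 90


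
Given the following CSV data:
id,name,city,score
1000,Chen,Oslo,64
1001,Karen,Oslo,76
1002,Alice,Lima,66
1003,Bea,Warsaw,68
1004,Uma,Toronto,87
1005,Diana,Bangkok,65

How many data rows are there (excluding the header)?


Counting rows (excluding header):
Header: id,name,city,score
Data rows: 6

ANSWER: 6


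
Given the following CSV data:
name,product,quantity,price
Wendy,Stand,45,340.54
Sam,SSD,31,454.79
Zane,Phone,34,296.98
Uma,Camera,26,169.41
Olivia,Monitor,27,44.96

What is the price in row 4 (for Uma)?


Row 4: Uma
Column 'price' = 169.41

ANSWER: 169.41


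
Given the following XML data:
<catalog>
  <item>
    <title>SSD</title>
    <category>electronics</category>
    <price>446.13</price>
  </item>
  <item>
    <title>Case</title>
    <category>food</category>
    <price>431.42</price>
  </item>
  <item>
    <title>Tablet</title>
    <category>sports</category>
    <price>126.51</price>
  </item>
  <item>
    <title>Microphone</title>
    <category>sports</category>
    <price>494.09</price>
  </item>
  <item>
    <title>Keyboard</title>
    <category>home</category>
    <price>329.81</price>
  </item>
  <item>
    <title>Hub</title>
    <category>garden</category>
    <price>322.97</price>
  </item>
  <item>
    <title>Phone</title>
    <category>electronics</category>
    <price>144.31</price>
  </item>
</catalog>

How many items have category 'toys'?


Scanning <item> elements for <category>toys</category>:
Count: 0

ANSWER: 0


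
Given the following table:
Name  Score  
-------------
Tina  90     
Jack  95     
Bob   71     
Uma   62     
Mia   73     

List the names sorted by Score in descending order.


Sorting by Score (descending):
  Jack: 95
  Tina: 90
  Mia: 73
  Bob: 71
  Uma: 62


ANSWER: Jack, Tina, Mia, Bob, Uma


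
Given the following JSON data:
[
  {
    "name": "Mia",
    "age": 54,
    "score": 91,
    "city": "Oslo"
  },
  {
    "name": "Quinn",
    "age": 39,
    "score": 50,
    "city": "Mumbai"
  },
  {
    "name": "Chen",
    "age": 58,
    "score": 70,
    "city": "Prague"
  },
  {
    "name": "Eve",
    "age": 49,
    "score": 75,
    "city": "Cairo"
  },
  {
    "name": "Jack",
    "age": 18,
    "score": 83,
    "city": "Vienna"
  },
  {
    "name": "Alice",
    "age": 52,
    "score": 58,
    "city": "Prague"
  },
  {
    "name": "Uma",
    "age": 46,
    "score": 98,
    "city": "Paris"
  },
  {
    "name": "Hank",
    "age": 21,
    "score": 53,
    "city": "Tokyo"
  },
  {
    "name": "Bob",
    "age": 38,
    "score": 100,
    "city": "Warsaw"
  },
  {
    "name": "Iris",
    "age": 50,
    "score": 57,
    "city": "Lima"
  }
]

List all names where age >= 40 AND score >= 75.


Checking both conditions:
  Mia (age=54, score=91) -> YES
  Quinn (age=39, score=50) -> no
  Chen (age=58, score=70) -> no
  Eve (age=49, score=75) -> YES
  Jack (age=18, score=83) -> no
  Alice (age=52, score=58) -> no
  Uma (age=46, score=98) -> YES
  Hank (age=21, score=53) -> no
  Bob (age=38, score=100) -> no
  Iris (age=50, score=57) -> no


ANSWER: Mia, Eve, Uma


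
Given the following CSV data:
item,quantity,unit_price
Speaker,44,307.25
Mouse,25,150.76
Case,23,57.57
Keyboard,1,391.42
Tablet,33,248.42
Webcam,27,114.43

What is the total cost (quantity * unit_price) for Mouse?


Row: Mouse
quantity = 25
unit_price = 150.76
total = 25 * 150.76 = 3769.0

ANSWER: 3769.0


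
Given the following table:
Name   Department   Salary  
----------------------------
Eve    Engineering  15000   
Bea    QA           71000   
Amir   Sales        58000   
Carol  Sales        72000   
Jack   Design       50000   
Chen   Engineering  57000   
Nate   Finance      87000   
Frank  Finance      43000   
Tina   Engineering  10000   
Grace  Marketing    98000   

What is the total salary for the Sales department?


Sales department members:
  Amir: 58000
  Carol: 72000
Total = 58000 + 72000 = 130000

ANSWER: 130000


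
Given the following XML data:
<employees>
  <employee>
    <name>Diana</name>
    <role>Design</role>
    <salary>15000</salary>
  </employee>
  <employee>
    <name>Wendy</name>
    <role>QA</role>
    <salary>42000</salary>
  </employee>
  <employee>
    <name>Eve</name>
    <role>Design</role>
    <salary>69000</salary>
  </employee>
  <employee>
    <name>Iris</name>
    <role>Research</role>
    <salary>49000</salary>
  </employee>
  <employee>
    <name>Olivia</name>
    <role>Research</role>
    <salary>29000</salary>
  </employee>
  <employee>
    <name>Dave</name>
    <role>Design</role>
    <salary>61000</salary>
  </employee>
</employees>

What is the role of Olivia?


Searching for <employee> with <name>Olivia</name>
Found at position 5
<role>Research</role>

ANSWER: Research


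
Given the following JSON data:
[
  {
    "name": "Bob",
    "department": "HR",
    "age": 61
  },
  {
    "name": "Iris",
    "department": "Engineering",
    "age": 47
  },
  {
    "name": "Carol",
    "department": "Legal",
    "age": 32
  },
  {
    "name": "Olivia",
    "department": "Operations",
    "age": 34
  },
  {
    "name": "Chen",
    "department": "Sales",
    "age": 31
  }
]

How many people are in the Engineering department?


Scanning records for department = Engineering
  Record 1: Iris
Count: 1

ANSWER: 1


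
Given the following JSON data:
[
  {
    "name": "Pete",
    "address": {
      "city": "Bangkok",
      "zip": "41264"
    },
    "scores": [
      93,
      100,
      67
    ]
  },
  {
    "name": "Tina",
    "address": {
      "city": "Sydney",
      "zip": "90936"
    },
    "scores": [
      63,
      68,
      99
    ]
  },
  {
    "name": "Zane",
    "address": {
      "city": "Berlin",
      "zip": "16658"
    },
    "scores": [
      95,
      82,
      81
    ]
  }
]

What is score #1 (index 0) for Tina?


Path: records[1].scores[0]
Value: 63

ANSWER: 63


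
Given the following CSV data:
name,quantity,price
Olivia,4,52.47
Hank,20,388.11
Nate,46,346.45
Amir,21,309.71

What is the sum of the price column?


Values in 'price' column:
  Row 1: 52.47
  Row 2: 388.11
  Row 3: 346.45
  Row 4: 309.71
Sum = 52.47 + 388.11 + 346.45 + 309.71 = 1096.74

ANSWER: 1096.74


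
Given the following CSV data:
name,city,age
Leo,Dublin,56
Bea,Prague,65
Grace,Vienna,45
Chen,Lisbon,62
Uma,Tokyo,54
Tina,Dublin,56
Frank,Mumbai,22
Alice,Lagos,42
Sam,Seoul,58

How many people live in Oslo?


Scanning city column for 'Oslo':
Total matches: 0

ANSWER: 0


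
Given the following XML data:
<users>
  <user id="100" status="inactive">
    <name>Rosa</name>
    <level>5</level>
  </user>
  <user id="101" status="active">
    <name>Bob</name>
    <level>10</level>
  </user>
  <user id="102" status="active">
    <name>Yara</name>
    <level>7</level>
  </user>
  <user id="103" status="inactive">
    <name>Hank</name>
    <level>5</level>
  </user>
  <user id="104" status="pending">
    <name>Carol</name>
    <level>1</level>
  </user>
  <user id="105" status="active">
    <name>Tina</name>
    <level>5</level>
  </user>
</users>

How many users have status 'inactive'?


Counting users with status='inactive':
  Rosa (id=100) -> MATCH
  Hank (id=103) -> MATCH
Count: 2

ANSWER: 2


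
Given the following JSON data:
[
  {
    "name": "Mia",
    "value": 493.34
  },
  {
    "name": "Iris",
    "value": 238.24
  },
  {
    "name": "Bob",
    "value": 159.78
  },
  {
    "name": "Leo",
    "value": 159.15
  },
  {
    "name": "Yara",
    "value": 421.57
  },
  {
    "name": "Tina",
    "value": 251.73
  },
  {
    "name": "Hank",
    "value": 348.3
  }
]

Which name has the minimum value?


Comparing values:
  Mia: 493.34
  Iris: 238.24
  Bob: 159.78
  Leo: 159.15
  Yara: 421.57
  Tina: 251.73
  Hank: 348.3
Minimum: Leo (159.15)

ANSWER: Leo


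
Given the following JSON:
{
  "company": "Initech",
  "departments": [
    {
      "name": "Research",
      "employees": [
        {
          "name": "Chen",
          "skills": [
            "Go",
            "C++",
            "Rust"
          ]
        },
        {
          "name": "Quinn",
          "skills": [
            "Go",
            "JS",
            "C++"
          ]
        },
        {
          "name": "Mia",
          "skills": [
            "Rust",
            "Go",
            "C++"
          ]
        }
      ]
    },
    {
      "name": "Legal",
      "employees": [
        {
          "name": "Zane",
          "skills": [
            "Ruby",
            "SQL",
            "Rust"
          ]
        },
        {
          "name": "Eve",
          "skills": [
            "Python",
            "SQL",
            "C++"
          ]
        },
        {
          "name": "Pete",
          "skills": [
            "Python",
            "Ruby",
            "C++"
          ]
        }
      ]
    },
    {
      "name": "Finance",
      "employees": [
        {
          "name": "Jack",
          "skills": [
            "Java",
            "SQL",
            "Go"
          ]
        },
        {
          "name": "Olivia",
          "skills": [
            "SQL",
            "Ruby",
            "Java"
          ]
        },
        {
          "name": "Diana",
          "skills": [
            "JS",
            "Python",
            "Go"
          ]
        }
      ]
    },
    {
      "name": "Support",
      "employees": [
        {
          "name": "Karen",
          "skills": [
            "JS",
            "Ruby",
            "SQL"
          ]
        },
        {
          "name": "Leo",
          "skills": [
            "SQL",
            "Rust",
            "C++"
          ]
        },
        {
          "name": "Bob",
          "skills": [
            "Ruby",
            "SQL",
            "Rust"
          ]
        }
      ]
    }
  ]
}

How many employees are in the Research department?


Path: departments[0].employees
Count: 3

ANSWER: 3


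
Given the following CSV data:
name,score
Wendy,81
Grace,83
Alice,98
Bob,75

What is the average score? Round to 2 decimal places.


Scores: 81, 83, 98, 75
Sum = 337
Count = 4
Average = 337 / 4 = 84.25

ANSWER: 84.25


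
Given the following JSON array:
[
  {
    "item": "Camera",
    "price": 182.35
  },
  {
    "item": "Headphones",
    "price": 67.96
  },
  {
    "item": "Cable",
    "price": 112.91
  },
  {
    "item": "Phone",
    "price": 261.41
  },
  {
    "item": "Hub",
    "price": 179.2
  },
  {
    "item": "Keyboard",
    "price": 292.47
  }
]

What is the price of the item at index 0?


Array index 0 -> Camera
price = 182.35

ANSWER: 182.35


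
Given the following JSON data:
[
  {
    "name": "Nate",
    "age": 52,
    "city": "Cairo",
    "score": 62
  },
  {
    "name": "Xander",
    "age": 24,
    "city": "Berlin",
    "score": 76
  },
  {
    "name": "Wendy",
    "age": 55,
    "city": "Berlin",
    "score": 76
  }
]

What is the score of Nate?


Looking up record where name = Nate
Record index: 0
Field 'score' = 62

ANSWER: 62


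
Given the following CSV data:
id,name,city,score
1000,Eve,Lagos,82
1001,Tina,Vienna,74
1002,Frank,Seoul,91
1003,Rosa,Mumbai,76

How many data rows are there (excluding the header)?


Counting rows (excluding header):
Header: id,name,city,score
Data rows: 4

ANSWER: 4


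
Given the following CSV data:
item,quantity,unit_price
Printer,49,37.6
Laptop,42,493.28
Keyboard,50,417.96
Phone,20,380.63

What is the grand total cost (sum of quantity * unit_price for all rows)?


Computing row totals:
  Printer: 49 * 37.6 = 1842.4
  Laptop: 42 * 493.28 = 20717.76
  Keyboard: 50 * 417.96 = 20898.0
  Phone: 20 * 380.63 = 7612.6
Grand total = 1842.4 + 20717.76 + 20898.0 + 7612.6 = 51070.76

ANSWER: 51070.76


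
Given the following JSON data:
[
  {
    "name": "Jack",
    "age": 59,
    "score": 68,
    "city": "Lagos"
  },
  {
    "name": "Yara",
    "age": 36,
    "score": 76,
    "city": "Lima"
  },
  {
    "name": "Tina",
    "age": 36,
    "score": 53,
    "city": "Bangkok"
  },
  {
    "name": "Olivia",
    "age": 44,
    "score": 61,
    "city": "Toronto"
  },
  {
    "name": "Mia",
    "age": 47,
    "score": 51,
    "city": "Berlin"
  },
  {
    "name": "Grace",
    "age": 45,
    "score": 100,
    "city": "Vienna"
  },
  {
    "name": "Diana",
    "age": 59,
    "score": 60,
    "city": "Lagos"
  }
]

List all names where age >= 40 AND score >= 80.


Checking both conditions:
  Jack (age=59, score=68) -> no
  Yara (age=36, score=76) -> no
  Tina (age=36, score=53) -> no
  Olivia (age=44, score=61) -> no
  Mia (age=47, score=51) -> no
  Grace (age=45, score=100) -> YES
  Diana (age=59, score=60) -> no


ANSWER: Grace
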